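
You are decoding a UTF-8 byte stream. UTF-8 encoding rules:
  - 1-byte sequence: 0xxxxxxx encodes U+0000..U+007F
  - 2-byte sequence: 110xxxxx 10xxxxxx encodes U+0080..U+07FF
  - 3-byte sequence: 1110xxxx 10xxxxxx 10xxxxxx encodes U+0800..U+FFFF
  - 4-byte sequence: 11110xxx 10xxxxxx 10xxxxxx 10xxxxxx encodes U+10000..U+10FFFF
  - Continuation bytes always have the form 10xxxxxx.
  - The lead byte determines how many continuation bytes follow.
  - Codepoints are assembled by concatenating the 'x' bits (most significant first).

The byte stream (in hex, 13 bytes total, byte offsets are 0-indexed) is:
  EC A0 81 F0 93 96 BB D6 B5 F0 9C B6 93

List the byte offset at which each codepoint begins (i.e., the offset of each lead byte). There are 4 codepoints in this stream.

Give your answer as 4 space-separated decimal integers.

Byte[0]=EC: 3-byte lead, need 2 cont bytes. acc=0xC
Byte[1]=A0: continuation. acc=(acc<<6)|0x20=0x320
Byte[2]=81: continuation. acc=(acc<<6)|0x01=0xC801
Completed: cp=U+C801 (starts at byte 0)
Byte[3]=F0: 4-byte lead, need 3 cont bytes. acc=0x0
Byte[4]=93: continuation. acc=(acc<<6)|0x13=0x13
Byte[5]=96: continuation. acc=(acc<<6)|0x16=0x4D6
Byte[6]=BB: continuation. acc=(acc<<6)|0x3B=0x135BB
Completed: cp=U+135BB (starts at byte 3)
Byte[7]=D6: 2-byte lead, need 1 cont bytes. acc=0x16
Byte[8]=B5: continuation. acc=(acc<<6)|0x35=0x5B5
Completed: cp=U+05B5 (starts at byte 7)
Byte[9]=F0: 4-byte lead, need 3 cont bytes. acc=0x0
Byte[10]=9C: continuation. acc=(acc<<6)|0x1C=0x1C
Byte[11]=B6: continuation. acc=(acc<<6)|0x36=0x736
Byte[12]=93: continuation. acc=(acc<<6)|0x13=0x1CD93
Completed: cp=U+1CD93 (starts at byte 9)

Answer: 0 3 7 9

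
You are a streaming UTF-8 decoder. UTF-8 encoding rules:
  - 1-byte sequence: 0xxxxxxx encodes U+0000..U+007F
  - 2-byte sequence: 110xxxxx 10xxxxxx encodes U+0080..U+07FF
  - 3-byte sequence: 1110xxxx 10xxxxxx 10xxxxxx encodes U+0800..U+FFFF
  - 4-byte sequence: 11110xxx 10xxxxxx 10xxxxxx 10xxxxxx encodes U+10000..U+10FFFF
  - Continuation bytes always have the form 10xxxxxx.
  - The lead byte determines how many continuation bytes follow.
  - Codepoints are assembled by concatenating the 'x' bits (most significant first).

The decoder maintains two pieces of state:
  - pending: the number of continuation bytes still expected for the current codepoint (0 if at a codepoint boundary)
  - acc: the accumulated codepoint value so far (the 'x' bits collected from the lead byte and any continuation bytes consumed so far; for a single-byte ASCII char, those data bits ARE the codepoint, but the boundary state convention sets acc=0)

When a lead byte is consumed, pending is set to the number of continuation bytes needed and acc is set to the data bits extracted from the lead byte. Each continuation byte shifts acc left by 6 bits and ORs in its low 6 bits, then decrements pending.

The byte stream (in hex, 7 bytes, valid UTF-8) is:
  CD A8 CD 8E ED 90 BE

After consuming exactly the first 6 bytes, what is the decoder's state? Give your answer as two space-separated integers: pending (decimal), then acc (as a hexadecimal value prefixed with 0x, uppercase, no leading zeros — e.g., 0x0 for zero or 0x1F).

Answer: 1 0x350

Derivation:
Byte[0]=CD: 2-byte lead. pending=1, acc=0xD
Byte[1]=A8: continuation. acc=(acc<<6)|0x28=0x368, pending=0
Byte[2]=CD: 2-byte lead. pending=1, acc=0xD
Byte[3]=8E: continuation. acc=(acc<<6)|0x0E=0x34E, pending=0
Byte[4]=ED: 3-byte lead. pending=2, acc=0xD
Byte[5]=90: continuation. acc=(acc<<6)|0x10=0x350, pending=1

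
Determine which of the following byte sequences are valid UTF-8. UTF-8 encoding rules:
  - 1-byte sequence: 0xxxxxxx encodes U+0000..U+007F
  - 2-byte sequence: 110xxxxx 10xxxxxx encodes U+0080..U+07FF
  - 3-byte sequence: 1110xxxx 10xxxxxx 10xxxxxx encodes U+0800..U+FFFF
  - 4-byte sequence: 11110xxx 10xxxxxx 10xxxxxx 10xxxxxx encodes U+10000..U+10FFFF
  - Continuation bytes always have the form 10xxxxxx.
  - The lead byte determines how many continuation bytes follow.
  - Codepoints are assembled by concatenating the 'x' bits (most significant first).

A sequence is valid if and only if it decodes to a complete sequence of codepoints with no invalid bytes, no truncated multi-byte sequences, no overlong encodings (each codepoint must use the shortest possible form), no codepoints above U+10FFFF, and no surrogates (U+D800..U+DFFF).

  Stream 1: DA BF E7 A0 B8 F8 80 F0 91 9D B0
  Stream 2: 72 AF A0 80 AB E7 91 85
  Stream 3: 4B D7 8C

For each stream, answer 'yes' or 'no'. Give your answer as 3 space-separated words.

Stream 1: error at byte offset 5. INVALID
Stream 2: error at byte offset 1. INVALID
Stream 3: decodes cleanly. VALID

Answer: no no yes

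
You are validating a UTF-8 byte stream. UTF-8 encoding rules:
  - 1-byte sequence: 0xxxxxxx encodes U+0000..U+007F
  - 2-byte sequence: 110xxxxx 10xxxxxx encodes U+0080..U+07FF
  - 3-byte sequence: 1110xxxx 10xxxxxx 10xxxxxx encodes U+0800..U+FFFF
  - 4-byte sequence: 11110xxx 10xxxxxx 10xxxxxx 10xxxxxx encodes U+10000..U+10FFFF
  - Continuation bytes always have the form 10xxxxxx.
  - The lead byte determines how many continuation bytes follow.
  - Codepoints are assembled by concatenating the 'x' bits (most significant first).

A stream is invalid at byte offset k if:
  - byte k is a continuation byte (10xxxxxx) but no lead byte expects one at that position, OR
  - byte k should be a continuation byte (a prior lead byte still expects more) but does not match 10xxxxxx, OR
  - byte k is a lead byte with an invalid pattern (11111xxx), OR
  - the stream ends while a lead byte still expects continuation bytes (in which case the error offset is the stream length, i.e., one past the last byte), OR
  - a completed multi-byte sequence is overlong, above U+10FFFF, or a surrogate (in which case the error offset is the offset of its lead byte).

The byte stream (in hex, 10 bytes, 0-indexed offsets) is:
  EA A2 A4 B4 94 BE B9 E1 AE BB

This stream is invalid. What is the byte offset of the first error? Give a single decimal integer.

Answer: 3

Derivation:
Byte[0]=EA: 3-byte lead, need 2 cont bytes. acc=0xA
Byte[1]=A2: continuation. acc=(acc<<6)|0x22=0x2A2
Byte[2]=A4: continuation. acc=(acc<<6)|0x24=0xA8A4
Completed: cp=U+A8A4 (starts at byte 0)
Byte[3]=B4: INVALID lead byte (not 0xxx/110x/1110/11110)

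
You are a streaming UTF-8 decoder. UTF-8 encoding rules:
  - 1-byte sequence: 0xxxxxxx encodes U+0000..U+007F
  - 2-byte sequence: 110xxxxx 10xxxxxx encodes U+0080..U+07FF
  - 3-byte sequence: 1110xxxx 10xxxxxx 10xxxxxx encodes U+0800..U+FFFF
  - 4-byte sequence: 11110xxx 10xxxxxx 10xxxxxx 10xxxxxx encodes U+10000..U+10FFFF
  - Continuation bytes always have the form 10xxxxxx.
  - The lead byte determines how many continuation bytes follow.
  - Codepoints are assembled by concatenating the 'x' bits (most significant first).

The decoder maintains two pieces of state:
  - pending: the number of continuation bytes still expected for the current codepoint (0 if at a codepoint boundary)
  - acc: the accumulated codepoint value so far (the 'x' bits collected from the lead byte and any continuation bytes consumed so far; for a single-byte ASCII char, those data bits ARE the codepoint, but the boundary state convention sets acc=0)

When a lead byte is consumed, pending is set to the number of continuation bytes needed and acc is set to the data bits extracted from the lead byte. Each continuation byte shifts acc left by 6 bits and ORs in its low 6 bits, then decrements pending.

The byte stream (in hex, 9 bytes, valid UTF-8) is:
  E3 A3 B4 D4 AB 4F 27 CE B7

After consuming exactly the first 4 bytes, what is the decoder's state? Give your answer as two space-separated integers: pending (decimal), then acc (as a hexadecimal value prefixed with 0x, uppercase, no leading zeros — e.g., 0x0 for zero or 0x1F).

Answer: 1 0x14

Derivation:
Byte[0]=E3: 3-byte lead. pending=2, acc=0x3
Byte[1]=A3: continuation. acc=(acc<<6)|0x23=0xE3, pending=1
Byte[2]=B4: continuation. acc=(acc<<6)|0x34=0x38F4, pending=0
Byte[3]=D4: 2-byte lead. pending=1, acc=0x14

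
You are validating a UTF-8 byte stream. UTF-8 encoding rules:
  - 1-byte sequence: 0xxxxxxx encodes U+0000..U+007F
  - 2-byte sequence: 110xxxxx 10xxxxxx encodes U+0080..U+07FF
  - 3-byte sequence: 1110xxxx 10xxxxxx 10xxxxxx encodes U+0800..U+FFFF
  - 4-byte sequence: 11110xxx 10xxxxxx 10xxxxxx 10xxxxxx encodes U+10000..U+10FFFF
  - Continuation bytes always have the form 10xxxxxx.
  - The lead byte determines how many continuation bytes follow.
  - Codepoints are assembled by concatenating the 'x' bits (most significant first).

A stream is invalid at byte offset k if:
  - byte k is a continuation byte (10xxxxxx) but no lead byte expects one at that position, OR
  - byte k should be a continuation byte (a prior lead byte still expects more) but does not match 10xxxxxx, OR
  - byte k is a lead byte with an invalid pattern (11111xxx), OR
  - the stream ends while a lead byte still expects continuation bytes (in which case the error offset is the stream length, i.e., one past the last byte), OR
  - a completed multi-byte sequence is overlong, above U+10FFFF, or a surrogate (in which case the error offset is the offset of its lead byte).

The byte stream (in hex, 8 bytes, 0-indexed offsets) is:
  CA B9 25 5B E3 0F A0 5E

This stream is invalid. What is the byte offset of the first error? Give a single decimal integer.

Byte[0]=CA: 2-byte lead, need 1 cont bytes. acc=0xA
Byte[1]=B9: continuation. acc=(acc<<6)|0x39=0x2B9
Completed: cp=U+02B9 (starts at byte 0)
Byte[2]=25: 1-byte ASCII. cp=U+0025
Byte[3]=5B: 1-byte ASCII. cp=U+005B
Byte[4]=E3: 3-byte lead, need 2 cont bytes. acc=0x3
Byte[5]=0F: expected 10xxxxxx continuation. INVALID

Answer: 5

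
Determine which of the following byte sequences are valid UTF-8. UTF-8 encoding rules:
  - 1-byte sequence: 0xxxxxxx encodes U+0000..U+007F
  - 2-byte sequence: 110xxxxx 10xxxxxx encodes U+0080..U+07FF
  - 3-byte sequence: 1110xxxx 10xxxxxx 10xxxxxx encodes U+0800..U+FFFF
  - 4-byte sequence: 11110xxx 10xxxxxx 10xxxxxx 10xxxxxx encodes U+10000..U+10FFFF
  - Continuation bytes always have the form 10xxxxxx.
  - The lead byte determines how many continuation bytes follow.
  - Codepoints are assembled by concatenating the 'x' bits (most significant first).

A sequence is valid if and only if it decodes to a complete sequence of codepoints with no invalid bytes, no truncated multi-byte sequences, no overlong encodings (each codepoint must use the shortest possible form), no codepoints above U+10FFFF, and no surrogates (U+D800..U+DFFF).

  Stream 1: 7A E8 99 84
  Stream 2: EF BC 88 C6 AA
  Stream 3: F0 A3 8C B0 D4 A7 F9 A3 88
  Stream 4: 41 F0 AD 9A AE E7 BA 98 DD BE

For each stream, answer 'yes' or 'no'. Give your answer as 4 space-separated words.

Answer: yes yes no yes

Derivation:
Stream 1: decodes cleanly. VALID
Stream 2: decodes cleanly. VALID
Stream 3: error at byte offset 6. INVALID
Stream 4: decodes cleanly. VALID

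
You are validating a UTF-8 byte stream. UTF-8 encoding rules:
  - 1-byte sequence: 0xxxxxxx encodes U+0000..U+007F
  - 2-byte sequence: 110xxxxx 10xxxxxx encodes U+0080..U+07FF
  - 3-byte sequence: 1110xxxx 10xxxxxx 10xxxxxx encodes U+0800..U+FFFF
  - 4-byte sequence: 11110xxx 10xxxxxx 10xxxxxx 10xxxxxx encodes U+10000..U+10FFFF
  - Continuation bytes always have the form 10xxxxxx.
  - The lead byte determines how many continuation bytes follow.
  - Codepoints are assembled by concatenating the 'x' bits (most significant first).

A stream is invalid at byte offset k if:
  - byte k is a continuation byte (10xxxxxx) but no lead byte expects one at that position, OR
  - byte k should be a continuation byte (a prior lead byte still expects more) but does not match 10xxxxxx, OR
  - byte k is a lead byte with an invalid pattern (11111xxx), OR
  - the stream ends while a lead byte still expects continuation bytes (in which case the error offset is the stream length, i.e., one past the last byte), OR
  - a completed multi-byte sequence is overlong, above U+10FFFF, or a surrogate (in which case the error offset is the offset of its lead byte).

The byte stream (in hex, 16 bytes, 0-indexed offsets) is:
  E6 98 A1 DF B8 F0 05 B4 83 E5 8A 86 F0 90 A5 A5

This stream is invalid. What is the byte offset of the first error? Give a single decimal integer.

Answer: 6

Derivation:
Byte[0]=E6: 3-byte lead, need 2 cont bytes. acc=0x6
Byte[1]=98: continuation. acc=(acc<<6)|0x18=0x198
Byte[2]=A1: continuation. acc=(acc<<6)|0x21=0x6621
Completed: cp=U+6621 (starts at byte 0)
Byte[3]=DF: 2-byte lead, need 1 cont bytes. acc=0x1F
Byte[4]=B8: continuation. acc=(acc<<6)|0x38=0x7F8
Completed: cp=U+07F8 (starts at byte 3)
Byte[5]=F0: 4-byte lead, need 3 cont bytes. acc=0x0
Byte[6]=05: expected 10xxxxxx continuation. INVALID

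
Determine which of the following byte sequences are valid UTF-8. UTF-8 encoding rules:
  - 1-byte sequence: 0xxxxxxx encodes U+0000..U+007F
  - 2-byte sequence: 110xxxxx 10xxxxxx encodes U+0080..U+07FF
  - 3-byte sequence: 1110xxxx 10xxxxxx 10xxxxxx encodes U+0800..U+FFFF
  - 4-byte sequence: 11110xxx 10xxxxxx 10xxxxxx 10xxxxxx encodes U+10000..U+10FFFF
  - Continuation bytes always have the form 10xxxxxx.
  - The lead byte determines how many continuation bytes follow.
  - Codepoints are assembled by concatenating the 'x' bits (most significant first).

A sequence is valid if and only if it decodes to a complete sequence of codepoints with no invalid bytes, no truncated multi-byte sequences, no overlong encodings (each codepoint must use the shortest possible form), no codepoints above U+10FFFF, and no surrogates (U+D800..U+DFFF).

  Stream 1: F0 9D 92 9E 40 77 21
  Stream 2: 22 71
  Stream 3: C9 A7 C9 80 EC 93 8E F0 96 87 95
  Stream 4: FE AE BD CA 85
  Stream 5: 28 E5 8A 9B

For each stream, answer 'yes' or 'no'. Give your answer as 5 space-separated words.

Stream 1: decodes cleanly. VALID
Stream 2: decodes cleanly. VALID
Stream 3: decodes cleanly. VALID
Stream 4: error at byte offset 0. INVALID
Stream 5: decodes cleanly. VALID

Answer: yes yes yes no yes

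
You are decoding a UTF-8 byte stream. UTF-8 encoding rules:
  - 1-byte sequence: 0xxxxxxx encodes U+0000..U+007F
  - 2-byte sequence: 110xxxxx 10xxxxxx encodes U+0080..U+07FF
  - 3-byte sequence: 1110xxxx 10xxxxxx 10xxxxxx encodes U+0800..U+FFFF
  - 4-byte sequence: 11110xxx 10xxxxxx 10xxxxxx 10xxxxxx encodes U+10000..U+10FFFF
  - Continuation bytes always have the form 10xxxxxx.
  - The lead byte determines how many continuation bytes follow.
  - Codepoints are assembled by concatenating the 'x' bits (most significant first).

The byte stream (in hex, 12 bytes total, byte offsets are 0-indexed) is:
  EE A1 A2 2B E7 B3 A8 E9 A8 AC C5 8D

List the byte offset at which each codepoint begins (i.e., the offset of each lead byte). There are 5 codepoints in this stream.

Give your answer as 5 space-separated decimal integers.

Byte[0]=EE: 3-byte lead, need 2 cont bytes. acc=0xE
Byte[1]=A1: continuation. acc=(acc<<6)|0x21=0x3A1
Byte[2]=A2: continuation. acc=(acc<<6)|0x22=0xE862
Completed: cp=U+E862 (starts at byte 0)
Byte[3]=2B: 1-byte ASCII. cp=U+002B
Byte[4]=E7: 3-byte lead, need 2 cont bytes. acc=0x7
Byte[5]=B3: continuation. acc=(acc<<6)|0x33=0x1F3
Byte[6]=A8: continuation. acc=(acc<<6)|0x28=0x7CE8
Completed: cp=U+7CE8 (starts at byte 4)
Byte[7]=E9: 3-byte lead, need 2 cont bytes. acc=0x9
Byte[8]=A8: continuation. acc=(acc<<6)|0x28=0x268
Byte[9]=AC: continuation. acc=(acc<<6)|0x2C=0x9A2C
Completed: cp=U+9A2C (starts at byte 7)
Byte[10]=C5: 2-byte lead, need 1 cont bytes. acc=0x5
Byte[11]=8D: continuation. acc=(acc<<6)|0x0D=0x14D
Completed: cp=U+014D (starts at byte 10)

Answer: 0 3 4 7 10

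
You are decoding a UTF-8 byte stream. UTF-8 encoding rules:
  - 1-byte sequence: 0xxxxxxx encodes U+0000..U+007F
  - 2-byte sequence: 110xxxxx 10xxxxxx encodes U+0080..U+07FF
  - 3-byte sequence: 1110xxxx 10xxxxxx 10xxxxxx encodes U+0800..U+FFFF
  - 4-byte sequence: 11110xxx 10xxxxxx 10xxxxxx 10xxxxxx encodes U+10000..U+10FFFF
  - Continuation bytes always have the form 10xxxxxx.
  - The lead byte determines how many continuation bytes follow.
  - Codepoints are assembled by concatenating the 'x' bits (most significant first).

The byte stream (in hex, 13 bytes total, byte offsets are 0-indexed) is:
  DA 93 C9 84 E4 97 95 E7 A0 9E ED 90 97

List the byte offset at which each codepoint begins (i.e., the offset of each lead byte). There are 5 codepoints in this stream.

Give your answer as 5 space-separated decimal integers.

Byte[0]=DA: 2-byte lead, need 1 cont bytes. acc=0x1A
Byte[1]=93: continuation. acc=(acc<<6)|0x13=0x693
Completed: cp=U+0693 (starts at byte 0)
Byte[2]=C9: 2-byte lead, need 1 cont bytes. acc=0x9
Byte[3]=84: continuation. acc=(acc<<6)|0x04=0x244
Completed: cp=U+0244 (starts at byte 2)
Byte[4]=E4: 3-byte lead, need 2 cont bytes. acc=0x4
Byte[5]=97: continuation. acc=(acc<<6)|0x17=0x117
Byte[6]=95: continuation. acc=(acc<<6)|0x15=0x45D5
Completed: cp=U+45D5 (starts at byte 4)
Byte[7]=E7: 3-byte lead, need 2 cont bytes. acc=0x7
Byte[8]=A0: continuation. acc=(acc<<6)|0x20=0x1E0
Byte[9]=9E: continuation. acc=(acc<<6)|0x1E=0x781E
Completed: cp=U+781E (starts at byte 7)
Byte[10]=ED: 3-byte lead, need 2 cont bytes. acc=0xD
Byte[11]=90: continuation. acc=(acc<<6)|0x10=0x350
Byte[12]=97: continuation. acc=(acc<<6)|0x17=0xD417
Completed: cp=U+D417 (starts at byte 10)

Answer: 0 2 4 7 10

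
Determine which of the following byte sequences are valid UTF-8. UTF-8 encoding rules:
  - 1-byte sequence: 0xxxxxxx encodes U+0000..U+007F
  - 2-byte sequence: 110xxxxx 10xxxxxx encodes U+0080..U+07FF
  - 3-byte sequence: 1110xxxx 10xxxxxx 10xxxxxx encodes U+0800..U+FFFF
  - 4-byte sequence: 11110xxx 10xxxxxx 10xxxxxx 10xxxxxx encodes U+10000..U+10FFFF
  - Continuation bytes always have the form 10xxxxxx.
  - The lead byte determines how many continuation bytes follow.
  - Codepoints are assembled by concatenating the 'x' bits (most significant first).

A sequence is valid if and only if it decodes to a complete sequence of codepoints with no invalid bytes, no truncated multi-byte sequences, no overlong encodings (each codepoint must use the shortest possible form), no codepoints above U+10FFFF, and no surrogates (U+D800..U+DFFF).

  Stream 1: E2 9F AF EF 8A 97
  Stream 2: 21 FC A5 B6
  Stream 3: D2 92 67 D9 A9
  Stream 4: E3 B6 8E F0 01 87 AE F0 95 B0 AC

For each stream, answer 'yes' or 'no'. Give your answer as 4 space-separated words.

Answer: yes no yes no

Derivation:
Stream 1: decodes cleanly. VALID
Stream 2: error at byte offset 1. INVALID
Stream 3: decodes cleanly. VALID
Stream 4: error at byte offset 4. INVALID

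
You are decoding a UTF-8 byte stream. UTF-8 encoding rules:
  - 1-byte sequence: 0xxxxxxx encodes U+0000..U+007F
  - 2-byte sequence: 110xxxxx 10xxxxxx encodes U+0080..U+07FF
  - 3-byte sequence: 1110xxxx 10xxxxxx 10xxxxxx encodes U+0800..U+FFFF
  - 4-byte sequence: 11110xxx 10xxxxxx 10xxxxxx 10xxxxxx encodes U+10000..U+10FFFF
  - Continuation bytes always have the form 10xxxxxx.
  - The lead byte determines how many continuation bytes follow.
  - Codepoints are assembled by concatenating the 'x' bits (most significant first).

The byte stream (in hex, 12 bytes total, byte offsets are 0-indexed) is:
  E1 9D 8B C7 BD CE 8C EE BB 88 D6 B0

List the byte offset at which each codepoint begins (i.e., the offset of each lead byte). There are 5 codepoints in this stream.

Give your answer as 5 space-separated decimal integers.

Answer: 0 3 5 7 10

Derivation:
Byte[0]=E1: 3-byte lead, need 2 cont bytes. acc=0x1
Byte[1]=9D: continuation. acc=(acc<<6)|0x1D=0x5D
Byte[2]=8B: continuation. acc=(acc<<6)|0x0B=0x174B
Completed: cp=U+174B (starts at byte 0)
Byte[3]=C7: 2-byte lead, need 1 cont bytes. acc=0x7
Byte[4]=BD: continuation. acc=(acc<<6)|0x3D=0x1FD
Completed: cp=U+01FD (starts at byte 3)
Byte[5]=CE: 2-byte lead, need 1 cont bytes. acc=0xE
Byte[6]=8C: continuation. acc=(acc<<6)|0x0C=0x38C
Completed: cp=U+038C (starts at byte 5)
Byte[7]=EE: 3-byte lead, need 2 cont bytes. acc=0xE
Byte[8]=BB: continuation. acc=(acc<<6)|0x3B=0x3BB
Byte[9]=88: continuation. acc=(acc<<6)|0x08=0xEEC8
Completed: cp=U+EEC8 (starts at byte 7)
Byte[10]=D6: 2-byte lead, need 1 cont bytes. acc=0x16
Byte[11]=B0: continuation. acc=(acc<<6)|0x30=0x5B0
Completed: cp=U+05B0 (starts at byte 10)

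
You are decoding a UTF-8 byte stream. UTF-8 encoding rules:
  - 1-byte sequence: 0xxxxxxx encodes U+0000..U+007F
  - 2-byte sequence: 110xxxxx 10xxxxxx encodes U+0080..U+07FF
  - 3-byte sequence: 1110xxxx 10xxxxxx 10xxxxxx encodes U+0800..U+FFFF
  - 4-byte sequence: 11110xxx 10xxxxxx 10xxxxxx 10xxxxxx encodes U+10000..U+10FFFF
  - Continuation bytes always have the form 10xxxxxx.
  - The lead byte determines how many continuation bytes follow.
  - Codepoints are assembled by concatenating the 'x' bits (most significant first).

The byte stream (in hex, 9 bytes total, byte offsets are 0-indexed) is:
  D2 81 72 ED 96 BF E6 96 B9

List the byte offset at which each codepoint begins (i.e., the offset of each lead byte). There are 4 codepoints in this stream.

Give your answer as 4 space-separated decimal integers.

Byte[0]=D2: 2-byte lead, need 1 cont bytes. acc=0x12
Byte[1]=81: continuation. acc=(acc<<6)|0x01=0x481
Completed: cp=U+0481 (starts at byte 0)
Byte[2]=72: 1-byte ASCII. cp=U+0072
Byte[3]=ED: 3-byte lead, need 2 cont bytes. acc=0xD
Byte[4]=96: continuation. acc=(acc<<6)|0x16=0x356
Byte[5]=BF: continuation. acc=(acc<<6)|0x3F=0xD5BF
Completed: cp=U+D5BF (starts at byte 3)
Byte[6]=E6: 3-byte lead, need 2 cont bytes. acc=0x6
Byte[7]=96: continuation. acc=(acc<<6)|0x16=0x196
Byte[8]=B9: continuation. acc=(acc<<6)|0x39=0x65B9
Completed: cp=U+65B9 (starts at byte 6)

Answer: 0 2 3 6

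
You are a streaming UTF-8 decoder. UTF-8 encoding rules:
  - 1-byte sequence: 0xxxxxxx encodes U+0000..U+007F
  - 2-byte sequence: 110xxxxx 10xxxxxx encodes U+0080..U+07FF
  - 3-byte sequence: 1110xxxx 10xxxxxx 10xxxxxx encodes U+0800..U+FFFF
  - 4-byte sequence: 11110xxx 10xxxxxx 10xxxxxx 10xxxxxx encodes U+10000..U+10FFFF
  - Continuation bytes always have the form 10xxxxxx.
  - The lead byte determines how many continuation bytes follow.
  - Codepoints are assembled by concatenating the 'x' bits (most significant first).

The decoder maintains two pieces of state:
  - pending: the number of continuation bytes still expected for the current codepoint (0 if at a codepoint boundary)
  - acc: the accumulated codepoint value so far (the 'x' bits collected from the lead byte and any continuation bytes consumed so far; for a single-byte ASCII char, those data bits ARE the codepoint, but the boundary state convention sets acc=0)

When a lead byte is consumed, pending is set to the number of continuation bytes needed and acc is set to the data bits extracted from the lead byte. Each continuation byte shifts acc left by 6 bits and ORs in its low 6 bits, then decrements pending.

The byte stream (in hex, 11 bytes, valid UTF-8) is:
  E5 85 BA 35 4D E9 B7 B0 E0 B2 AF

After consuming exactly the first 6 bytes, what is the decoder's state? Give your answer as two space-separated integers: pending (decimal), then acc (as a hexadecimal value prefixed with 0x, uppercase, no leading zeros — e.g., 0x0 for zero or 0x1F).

Answer: 2 0x9

Derivation:
Byte[0]=E5: 3-byte lead. pending=2, acc=0x5
Byte[1]=85: continuation. acc=(acc<<6)|0x05=0x145, pending=1
Byte[2]=BA: continuation. acc=(acc<<6)|0x3A=0x517A, pending=0
Byte[3]=35: 1-byte. pending=0, acc=0x0
Byte[4]=4D: 1-byte. pending=0, acc=0x0
Byte[5]=E9: 3-byte lead. pending=2, acc=0x9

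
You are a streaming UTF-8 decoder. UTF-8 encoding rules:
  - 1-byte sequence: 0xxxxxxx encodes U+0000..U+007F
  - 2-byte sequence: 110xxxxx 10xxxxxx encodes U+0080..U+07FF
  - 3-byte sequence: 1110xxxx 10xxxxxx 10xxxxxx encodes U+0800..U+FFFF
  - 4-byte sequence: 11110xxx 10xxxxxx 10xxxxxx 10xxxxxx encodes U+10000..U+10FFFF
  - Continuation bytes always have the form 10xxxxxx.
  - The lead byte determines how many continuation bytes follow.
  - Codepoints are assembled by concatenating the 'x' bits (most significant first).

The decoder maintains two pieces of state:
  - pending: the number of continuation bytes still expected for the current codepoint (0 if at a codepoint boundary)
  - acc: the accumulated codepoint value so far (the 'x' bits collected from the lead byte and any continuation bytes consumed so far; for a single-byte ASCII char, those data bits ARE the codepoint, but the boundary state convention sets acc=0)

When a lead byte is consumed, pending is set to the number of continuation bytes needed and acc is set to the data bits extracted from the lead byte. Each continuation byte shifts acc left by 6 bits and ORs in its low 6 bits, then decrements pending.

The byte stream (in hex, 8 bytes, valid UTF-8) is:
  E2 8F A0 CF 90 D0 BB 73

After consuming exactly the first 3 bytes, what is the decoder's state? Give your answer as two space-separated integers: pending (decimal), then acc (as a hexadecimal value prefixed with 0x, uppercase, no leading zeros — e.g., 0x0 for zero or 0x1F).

Byte[0]=E2: 3-byte lead. pending=2, acc=0x2
Byte[1]=8F: continuation. acc=(acc<<6)|0x0F=0x8F, pending=1
Byte[2]=A0: continuation. acc=(acc<<6)|0x20=0x23E0, pending=0

Answer: 0 0x23E0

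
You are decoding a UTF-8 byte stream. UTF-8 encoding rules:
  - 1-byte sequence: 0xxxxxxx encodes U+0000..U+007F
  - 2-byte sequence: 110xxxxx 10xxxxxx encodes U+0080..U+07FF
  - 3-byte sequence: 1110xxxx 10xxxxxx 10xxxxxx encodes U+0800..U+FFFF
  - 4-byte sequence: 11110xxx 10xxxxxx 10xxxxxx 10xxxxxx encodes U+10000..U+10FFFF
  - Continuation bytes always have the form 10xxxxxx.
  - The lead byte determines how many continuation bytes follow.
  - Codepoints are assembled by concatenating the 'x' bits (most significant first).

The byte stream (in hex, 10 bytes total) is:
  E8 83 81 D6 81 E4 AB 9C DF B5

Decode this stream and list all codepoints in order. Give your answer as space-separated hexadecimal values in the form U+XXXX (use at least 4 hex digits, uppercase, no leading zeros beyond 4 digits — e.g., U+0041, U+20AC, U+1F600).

Byte[0]=E8: 3-byte lead, need 2 cont bytes. acc=0x8
Byte[1]=83: continuation. acc=(acc<<6)|0x03=0x203
Byte[2]=81: continuation. acc=(acc<<6)|0x01=0x80C1
Completed: cp=U+80C1 (starts at byte 0)
Byte[3]=D6: 2-byte lead, need 1 cont bytes. acc=0x16
Byte[4]=81: continuation. acc=(acc<<6)|0x01=0x581
Completed: cp=U+0581 (starts at byte 3)
Byte[5]=E4: 3-byte lead, need 2 cont bytes. acc=0x4
Byte[6]=AB: continuation. acc=(acc<<6)|0x2B=0x12B
Byte[7]=9C: continuation. acc=(acc<<6)|0x1C=0x4ADC
Completed: cp=U+4ADC (starts at byte 5)
Byte[8]=DF: 2-byte lead, need 1 cont bytes. acc=0x1F
Byte[9]=B5: continuation. acc=(acc<<6)|0x35=0x7F5
Completed: cp=U+07F5 (starts at byte 8)

Answer: U+80C1 U+0581 U+4ADC U+07F5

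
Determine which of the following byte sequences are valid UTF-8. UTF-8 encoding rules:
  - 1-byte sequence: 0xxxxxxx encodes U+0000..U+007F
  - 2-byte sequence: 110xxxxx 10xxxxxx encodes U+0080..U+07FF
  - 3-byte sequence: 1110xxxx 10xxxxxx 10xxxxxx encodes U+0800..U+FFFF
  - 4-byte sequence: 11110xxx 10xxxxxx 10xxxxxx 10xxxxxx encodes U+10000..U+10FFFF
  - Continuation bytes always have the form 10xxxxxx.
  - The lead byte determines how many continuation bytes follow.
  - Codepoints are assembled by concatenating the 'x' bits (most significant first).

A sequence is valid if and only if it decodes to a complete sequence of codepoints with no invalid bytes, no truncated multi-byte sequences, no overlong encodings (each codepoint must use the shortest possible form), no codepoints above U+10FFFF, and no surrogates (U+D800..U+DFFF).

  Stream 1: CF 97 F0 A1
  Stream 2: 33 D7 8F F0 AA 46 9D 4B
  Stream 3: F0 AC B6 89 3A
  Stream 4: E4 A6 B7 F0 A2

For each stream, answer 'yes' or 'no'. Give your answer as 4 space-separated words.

Stream 1: error at byte offset 4. INVALID
Stream 2: error at byte offset 5. INVALID
Stream 3: decodes cleanly. VALID
Stream 4: error at byte offset 5. INVALID

Answer: no no yes no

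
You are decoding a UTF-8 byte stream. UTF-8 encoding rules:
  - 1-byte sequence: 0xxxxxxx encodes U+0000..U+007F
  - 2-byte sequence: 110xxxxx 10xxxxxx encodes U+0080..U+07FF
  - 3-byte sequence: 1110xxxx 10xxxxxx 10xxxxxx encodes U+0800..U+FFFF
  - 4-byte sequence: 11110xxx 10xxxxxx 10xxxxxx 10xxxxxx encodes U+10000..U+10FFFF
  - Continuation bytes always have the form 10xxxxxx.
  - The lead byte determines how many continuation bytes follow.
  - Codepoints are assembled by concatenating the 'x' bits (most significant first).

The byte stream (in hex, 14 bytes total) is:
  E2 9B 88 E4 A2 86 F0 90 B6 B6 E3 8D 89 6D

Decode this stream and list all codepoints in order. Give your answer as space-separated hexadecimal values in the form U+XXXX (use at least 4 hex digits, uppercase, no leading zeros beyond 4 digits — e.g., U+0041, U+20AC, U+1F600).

Answer: U+26C8 U+4886 U+10DB6 U+3349 U+006D

Derivation:
Byte[0]=E2: 3-byte lead, need 2 cont bytes. acc=0x2
Byte[1]=9B: continuation. acc=(acc<<6)|0x1B=0x9B
Byte[2]=88: continuation. acc=(acc<<6)|0x08=0x26C8
Completed: cp=U+26C8 (starts at byte 0)
Byte[3]=E4: 3-byte lead, need 2 cont bytes. acc=0x4
Byte[4]=A2: continuation. acc=(acc<<6)|0x22=0x122
Byte[5]=86: continuation. acc=(acc<<6)|0x06=0x4886
Completed: cp=U+4886 (starts at byte 3)
Byte[6]=F0: 4-byte lead, need 3 cont bytes. acc=0x0
Byte[7]=90: continuation. acc=(acc<<6)|0x10=0x10
Byte[8]=B6: continuation. acc=(acc<<6)|0x36=0x436
Byte[9]=B6: continuation. acc=(acc<<6)|0x36=0x10DB6
Completed: cp=U+10DB6 (starts at byte 6)
Byte[10]=E3: 3-byte lead, need 2 cont bytes. acc=0x3
Byte[11]=8D: continuation. acc=(acc<<6)|0x0D=0xCD
Byte[12]=89: continuation. acc=(acc<<6)|0x09=0x3349
Completed: cp=U+3349 (starts at byte 10)
Byte[13]=6D: 1-byte ASCII. cp=U+006D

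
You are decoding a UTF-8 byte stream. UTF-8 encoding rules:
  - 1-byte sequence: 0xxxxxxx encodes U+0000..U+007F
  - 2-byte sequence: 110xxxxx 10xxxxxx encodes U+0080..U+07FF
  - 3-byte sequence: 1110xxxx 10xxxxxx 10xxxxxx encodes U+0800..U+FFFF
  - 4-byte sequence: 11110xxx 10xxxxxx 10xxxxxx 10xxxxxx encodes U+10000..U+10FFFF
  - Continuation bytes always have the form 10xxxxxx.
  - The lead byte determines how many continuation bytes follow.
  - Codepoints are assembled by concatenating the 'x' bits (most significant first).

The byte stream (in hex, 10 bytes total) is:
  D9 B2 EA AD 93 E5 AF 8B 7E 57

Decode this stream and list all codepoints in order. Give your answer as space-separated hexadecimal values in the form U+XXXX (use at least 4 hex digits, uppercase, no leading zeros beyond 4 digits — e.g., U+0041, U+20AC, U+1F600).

Byte[0]=D9: 2-byte lead, need 1 cont bytes. acc=0x19
Byte[1]=B2: continuation. acc=(acc<<6)|0x32=0x672
Completed: cp=U+0672 (starts at byte 0)
Byte[2]=EA: 3-byte lead, need 2 cont bytes. acc=0xA
Byte[3]=AD: continuation. acc=(acc<<6)|0x2D=0x2AD
Byte[4]=93: continuation. acc=(acc<<6)|0x13=0xAB53
Completed: cp=U+AB53 (starts at byte 2)
Byte[5]=E5: 3-byte lead, need 2 cont bytes. acc=0x5
Byte[6]=AF: continuation. acc=(acc<<6)|0x2F=0x16F
Byte[7]=8B: continuation. acc=(acc<<6)|0x0B=0x5BCB
Completed: cp=U+5BCB (starts at byte 5)
Byte[8]=7E: 1-byte ASCII. cp=U+007E
Byte[9]=57: 1-byte ASCII. cp=U+0057

Answer: U+0672 U+AB53 U+5BCB U+007E U+0057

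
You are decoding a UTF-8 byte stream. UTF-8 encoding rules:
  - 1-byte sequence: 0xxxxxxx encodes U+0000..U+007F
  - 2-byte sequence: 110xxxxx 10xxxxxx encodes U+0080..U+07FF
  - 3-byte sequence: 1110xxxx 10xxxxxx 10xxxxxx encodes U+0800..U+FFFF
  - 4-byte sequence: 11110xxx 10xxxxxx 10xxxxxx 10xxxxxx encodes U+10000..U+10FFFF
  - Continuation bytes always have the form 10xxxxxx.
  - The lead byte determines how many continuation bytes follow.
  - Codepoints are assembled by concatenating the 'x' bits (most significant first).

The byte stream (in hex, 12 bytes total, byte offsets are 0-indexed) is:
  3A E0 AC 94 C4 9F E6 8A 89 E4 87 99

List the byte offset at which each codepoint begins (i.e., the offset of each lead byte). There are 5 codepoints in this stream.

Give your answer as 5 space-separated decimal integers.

Byte[0]=3A: 1-byte ASCII. cp=U+003A
Byte[1]=E0: 3-byte lead, need 2 cont bytes. acc=0x0
Byte[2]=AC: continuation. acc=(acc<<6)|0x2C=0x2C
Byte[3]=94: continuation. acc=(acc<<6)|0x14=0xB14
Completed: cp=U+0B14 (starts at byte 1)
Byte[4]=C4: 2-byte lead, need 1 cont bytes. acc=0x4
Byte[5]=9F: continuation. acc=(acc<<6)|0x1F=0x11F
Completed: cp=U+011F (starts at byte 4)
Byte[6]=E6: 3-byte lead, need 2 cont bytes. acc=0x6
Byte[7]=8A: continuation. acc=(acc<<6)|0x0A=0x18A
Byte[8]=89: continuation. acc=(acc<<6)|0x09=0x6289
Completed: cp=U+6289 (starts at byte 6)
Byte[9]=E4: 3-byte lead, need 2 cont bytes. acc=0x4
Byte[10]=87: continuation. acc=(acc<<6)|0x07=0x107
Byte[11]=99: continuation. acc=(acc<<6)|0x19=0x41D9
Completed: cp=U+41D9 (starts at byte 9)

Answer: 0 1 4 6 9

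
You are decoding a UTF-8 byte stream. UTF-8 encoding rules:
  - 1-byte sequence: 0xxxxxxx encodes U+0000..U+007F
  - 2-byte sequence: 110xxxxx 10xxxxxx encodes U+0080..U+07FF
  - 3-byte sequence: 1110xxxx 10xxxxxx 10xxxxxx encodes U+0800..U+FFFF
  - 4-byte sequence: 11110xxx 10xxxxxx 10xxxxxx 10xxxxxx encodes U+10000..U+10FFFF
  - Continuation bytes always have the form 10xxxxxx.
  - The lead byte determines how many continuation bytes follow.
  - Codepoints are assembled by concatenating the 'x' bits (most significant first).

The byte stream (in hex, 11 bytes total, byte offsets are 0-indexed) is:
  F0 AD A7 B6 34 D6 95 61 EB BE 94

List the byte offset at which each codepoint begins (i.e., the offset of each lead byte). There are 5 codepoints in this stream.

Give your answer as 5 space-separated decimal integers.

Answer: 0 4 5 7 8

Derivation:
Byte[0]=F0: 4-byte lead, need 3 cont bytes. acc=0x0
Byte[1]=AD: continuation. acc=(acc<<6)|0x2D=0x2D
Byte[2]=A7: continuation. acc=(acc<<6)|0x27=0xB67
Byte[3]=B6: continuation. acc=(acc<<6)|0x36=0x2D9F6
Completed: cp=U+2D9F6 (starts at byte 0)
Byte[4]=34: 1-byte ASCII. cp=U+0034
Byte[5]=D6: 2-byte lead, need 1 cont bytes. acc=0x16
Byte[6]=95: continuation. acc=(acc<<6)|0x15=0x595
Completed: cp=U+0595 (starts at byte 5)
Byte[7]=61: 1-byte ASCII. cp=U+0061
Byte[8]=EB: 3-byte lead, need 2 cont bytes. acc=0xB
Byte[9]=BE: continuation. acc=(acc<<6)|0x3E=0x2FE
Byte[10]=94: continuation. acc=(acc<<6)|0x14=0xBF94
Completed: cp=U+BF94 (starts at byte 8)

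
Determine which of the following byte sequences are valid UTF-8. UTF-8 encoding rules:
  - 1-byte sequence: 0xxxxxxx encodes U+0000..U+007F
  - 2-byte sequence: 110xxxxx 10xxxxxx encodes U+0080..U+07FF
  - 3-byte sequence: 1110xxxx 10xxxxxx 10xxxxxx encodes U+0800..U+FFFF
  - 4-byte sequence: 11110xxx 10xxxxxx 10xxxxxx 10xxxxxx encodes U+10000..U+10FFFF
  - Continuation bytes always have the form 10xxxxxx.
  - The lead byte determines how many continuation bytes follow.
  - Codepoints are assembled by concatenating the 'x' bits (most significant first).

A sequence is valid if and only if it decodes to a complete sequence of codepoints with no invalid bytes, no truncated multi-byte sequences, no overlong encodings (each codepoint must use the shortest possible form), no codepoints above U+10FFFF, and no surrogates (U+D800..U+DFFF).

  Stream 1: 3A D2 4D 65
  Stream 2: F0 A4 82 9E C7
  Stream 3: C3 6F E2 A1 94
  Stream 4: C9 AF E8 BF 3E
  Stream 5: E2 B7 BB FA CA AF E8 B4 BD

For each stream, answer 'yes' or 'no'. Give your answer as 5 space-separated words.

Stream 1: error at byte offset 2. INVALID
Stream 2: error at byte offset 5. INVALID
Stream 3: error at byte offset 1. INVALID
Stream 4: error at byte offset 4. INVALID
Stream 5: error at byte offset 3. INVALID

Answer: no no no no no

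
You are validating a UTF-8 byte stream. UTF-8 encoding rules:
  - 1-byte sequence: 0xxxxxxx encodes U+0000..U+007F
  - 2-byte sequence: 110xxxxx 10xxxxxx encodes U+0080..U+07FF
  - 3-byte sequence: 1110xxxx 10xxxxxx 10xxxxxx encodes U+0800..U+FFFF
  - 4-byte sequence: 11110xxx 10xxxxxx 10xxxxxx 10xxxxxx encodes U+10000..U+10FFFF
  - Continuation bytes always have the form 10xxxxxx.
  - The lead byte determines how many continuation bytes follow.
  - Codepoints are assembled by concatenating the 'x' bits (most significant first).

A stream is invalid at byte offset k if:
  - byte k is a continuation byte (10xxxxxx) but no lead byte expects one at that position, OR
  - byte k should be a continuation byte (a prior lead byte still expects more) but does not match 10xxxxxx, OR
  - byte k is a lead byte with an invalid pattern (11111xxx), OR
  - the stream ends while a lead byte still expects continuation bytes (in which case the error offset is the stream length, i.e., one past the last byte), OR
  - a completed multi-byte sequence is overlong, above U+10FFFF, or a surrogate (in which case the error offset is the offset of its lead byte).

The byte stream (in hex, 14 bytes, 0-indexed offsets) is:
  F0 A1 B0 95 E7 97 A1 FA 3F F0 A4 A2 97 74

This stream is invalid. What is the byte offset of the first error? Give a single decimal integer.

Byte[0]=F0: 4-byte lead, need 3 cont bytes. acc=0x0
Byte[1]=A1: continuation. acc=(acc<<6)|0x21=0x21
Byte[2]=B0: continuation. acc=(acc<<6)|0x30=0x870
Byte[3]=95: continuation. acc=(acc<<6)|0x15=0x21C15
Completed: cp=U+21C15 (starts at byte 0)
Byte[4]=E7: 3-byte lead, need 2 cont bytes. acc=0x7
Byte[5]=97: continuation. acc=(acc<<6)|0x17=0x1D7
Byte[6]=A1: continuation. acc=(acc<<6)|0x21=0x75E1
Completed: cp=U+75E1 (starts at byte 4)
Byte[7]=FA: INVALID lead byte (not 0xxx/110x/1110/11110)

Answer: 7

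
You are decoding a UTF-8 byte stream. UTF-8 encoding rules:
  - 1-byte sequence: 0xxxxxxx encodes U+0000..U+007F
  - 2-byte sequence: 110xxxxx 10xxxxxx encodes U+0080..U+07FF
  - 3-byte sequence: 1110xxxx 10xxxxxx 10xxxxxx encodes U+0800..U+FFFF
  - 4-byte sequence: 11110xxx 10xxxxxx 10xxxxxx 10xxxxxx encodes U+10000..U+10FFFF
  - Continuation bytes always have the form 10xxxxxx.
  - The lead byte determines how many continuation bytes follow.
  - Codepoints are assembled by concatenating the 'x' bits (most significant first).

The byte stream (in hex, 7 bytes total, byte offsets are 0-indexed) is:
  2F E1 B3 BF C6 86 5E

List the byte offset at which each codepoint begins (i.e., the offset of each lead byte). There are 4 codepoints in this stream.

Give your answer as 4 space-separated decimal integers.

Answer: 0 1 4 6

Derivation:
Byte[0]=2F: 1-byte ASCII. cp=U+002F
Byte[1]=E1: 3-byte lead, need 2 cont bytes. acc=0x1
Byte[2]=B3: continuation. acc=(acc<<6)|0x33=0x73
Byte[3]=BF: continuation. acc=(acc<<6)|0x3F=0x1CFF
Completed: cp=U+1CFF (starts at byte 1)
Byte[4]=C6: 2-byte lead, need 1 cont bytes. acc=0x6
Byte[5]=86: continuation. acc=(acc<<6)|0x06=0x186
Completed: cp=U+0186 (starts at byte 4)
Byte[6]=5E: 1-byte ASCII. cp=U+005E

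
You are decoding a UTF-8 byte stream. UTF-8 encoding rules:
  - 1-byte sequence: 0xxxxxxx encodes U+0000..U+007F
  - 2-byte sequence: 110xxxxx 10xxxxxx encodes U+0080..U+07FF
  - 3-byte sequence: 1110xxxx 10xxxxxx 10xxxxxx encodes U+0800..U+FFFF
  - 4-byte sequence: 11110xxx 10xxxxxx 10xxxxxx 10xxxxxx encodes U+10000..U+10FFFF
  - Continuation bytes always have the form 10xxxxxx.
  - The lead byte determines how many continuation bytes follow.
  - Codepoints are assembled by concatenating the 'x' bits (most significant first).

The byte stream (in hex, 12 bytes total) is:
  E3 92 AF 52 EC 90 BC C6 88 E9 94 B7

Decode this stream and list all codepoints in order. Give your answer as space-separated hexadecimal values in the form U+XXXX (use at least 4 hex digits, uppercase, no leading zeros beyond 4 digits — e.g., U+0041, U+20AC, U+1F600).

Answer: U+34AF U+0052 U+C43C U+0188 U+9537

Derivation:
Byte[0]=E3: 3-byte lead, need 2 cont bytes. acc=0x3
Byte[1]=92: continuation. acc=(acc<<6)|0x12=0xD2
Byte[2]=AF: continuation. acc=(acc<<6)|0x2F=0x34AF
Completed: cp=U+34AF (starts at byte 0)
Byte[3]=52: 1-byte ASCII. cp=U+0052
Byte[4]=EC: 3-byte lead, need 2 cont bytes. acc=0xC
Byte[5]=90: continuation. acc=(acc<<6)|0x10=0x310
Byte[6]=BC: continuation. acc=(acc<<6)|0x3C=0xC43C
Completed: cp=U+C43C (starts at byte 4)
Byte[7]=C6: 2-byte lead, need 1 cont bytes. acc=0x6
Byte[8]=88: continuation. acc=(acc<<6)|0x08=0x188
Completed: cp=U+0188 (starts at byte 7)
Byte[9]=E9: 3-byte lead, need 2 cont bytes. acc=0x9
Byte[10]=94: continuation. acc=(acc<<6)|0x14=0x254
Byte[11]=B7: continuation. acc=(acc<<6)|0x37=0x9537
Completed: cp=U+9537 (starts at byte 9)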